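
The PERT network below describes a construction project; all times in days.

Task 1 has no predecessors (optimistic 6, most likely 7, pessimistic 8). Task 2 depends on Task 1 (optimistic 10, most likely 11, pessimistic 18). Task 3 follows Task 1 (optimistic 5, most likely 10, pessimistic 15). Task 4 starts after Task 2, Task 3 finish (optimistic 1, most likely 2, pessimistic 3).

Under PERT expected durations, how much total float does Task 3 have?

2 days

te_Task 1 = (6 + 4·7 + 8)/6 = 42/6 = 7
te_Task 2 = (10 + 4·11 + 18)/6 = 72/6 = 12
te_Task 3 = (5 + 4·10 + 15)/6 = 60/6 = 10
te_Task 4 = (1 + 4·2 + 3)/6 = 12/6 = 2

Forward pass:
ES_Task 1 = 0; EF_Task 1 = 7
ES_Task 2 = 7; EF_Task 2 = 7+12 = 19
ES_Task 3 = 7; EF_Task 3 = 7+10 = 17
ES_Task 4 = max(EF_Task 2=19, EF_Task 3=17) = 19; EF_Task 4 = 19+2 = 21
Expected project duration μ = 21 days. Critical path: Task 1 → Task 2 → Task 4.

Backward pass:
LF_Task 4 = 21; LS_Task 4 = 21−2 = 19
LF_Task 3 = LS_Task 4 = 19; LS_Task 3 = 19−10 = 9
LF_Task 2 = LS_Task 4 = 19; LS_Task 2 = 19−12 = 7
LF_Task 1 = min(LS_Task 2=7, LS_Task 3=9) = 7; LS_Task 1 = 7−7 = 0
Slack_Task 3 = LS_Task 3 − ES_Task 3 = 9 − 7 = 2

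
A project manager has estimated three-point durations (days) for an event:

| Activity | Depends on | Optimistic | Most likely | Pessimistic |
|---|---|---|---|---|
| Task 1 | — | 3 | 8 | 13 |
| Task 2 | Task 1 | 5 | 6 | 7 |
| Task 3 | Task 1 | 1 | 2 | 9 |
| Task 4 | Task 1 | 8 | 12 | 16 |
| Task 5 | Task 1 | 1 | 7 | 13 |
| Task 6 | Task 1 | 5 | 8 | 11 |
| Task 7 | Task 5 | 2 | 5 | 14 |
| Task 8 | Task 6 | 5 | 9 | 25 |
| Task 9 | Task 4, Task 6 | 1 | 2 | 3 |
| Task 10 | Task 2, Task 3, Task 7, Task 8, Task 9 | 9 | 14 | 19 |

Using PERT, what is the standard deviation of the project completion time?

4.20 days

te_Task 1 = (3 + 4·8 + 13)/6 = 48/6 = 8; σ²_Task 1 = ((13−3)/6)² = 2.778
te_Task 2 = (5 + 4·6 + 7)/6 = 36/6 = 6; σ²_Task 2 = ((7−5)/6)² = 0.111
te_Task 3 = (1 + 4·2 + 9)/6 = 18/6 = 3; σ²_Task 3 = ((9−1)/6)² = 1.778
te_Task 4 = (8 + 4·12 + 16)/6 = 72/6 = 12; σ²_Task 4 = ((16−8)/6)² = 1.778
te_Task 5 = (1 + 4·7 + 13)/6 = 42/6 = 7; σ²_Task 5 = ((13−1)/6)² = 4.000
te_Task 6 = (5 + 4·8 + 11)/6 = 48/6 = 8; σ²_Task 6 = ((11−5)/6)² = 1.000
te_Task 7 = (2 + 4·5 + 14)/6 = 36/6 = 6; σ²_Task 7 = ((14−2)/6)² = 4.000
te_Task 8 = (5 + 4·9 + 25)/6 = 66/6 = 11; σ²_Task 8 = ((25−5)/6)² = 11.111
te_Task 9 = (1 + 4·2 + 3)/6 = 12/6 = 2; σ²_Task 9 = ((3−1)/6)² = 0.111
te_Task 10 = (9 + 4·14 + 19)/6 = 84/6 = 14; σ²_Task 10 = ((19−9)/6)² = 2.778

Forward pass:
ES_Task 1 = 0; EF_Task 1 = 8
ES_Task 2 = 8; EF_Task 2 = 8+6 = 14
ES_Task 3 = 8; EF_Task 3 = 8+3 = 11
ES_Task 4 = 8; EF_Task 4 = 8+12 = 20
ES_Task 5 = 8; EF_Task 5 = 8+7 = 15
ES_Task 6 = 8; EF_Task 6 = 8+8 = 16
ES_Task 7 = 15; EF_Task 7 = 15+6 = 21
ES_Task 8 = 16; EF_Task 8 = 16+11 = 27
ES_Task 9 = max(EF_Task 4=20, EF_Task 6=16) = 20; EF_Task 9 = 20+2 = 22
ES_Task 10 = max(EF_Task 2=14, EF_Task 3=11, EF_Task 7=21, EF_Task 8=27, EF_Task 9=22) = 27; EF_Task 10 = 27+14 = 41
Expected project duration μ = 41 days. Critical path: Task 1 → Task 6 → Task 8 → Task 10.

Variance along critical path = 2.778 + 1.000 + 11.111 + 2.778 = 17.667
σ = √17.667 = 4.203 days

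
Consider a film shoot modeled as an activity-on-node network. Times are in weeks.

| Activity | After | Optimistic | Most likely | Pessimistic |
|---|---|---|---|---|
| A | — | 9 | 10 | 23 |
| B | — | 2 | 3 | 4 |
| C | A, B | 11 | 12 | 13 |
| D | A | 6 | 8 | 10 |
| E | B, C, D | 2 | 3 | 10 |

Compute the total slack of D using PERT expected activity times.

te_A = (9 + 4·10 + 23)/6 = 72/6 = 12
te_B = (2 + 4·3 + 4)/6 = 18/6 = 3
te_C = (11 + 4·12 + 13)/6 = 72/6 = 12
te_D = (6 + 4·8 + 10)/6 = 48/6 = 8
te_E = (2 + 4·3 + 10)/6 = 24/6 = 4

Forward pass:
ES_A = 0; EF_A = 12
ES_B = 0; EF_B = 3
ES_C = max(EF_A=12, EF_B=3) = 12; EF_C = 12+12 = 24
ES_D = 12; EF_D = 12+8 = 20
ES_E = max(EF_B=3, EF_C=24, EF_D=20) = 24; EF_E = 24+4 = 28
Expected project duration μ = 28 weeks. Critical path: A → C → E.

Backward pass:
LF_E = 28; LS_E = 28−4 = 24
LF_D = LS_E = 24; LS_D = 24−8 = 16
LF_C = LS_E = 24; LS_C = 24−12 = 12
LF_B = min(LS_C=12, LS_E=24) = 12; LS_B = 12−3 = 9
LF_A = min(LS_C=12, LS_D=16) = 12; LS_A = 12−12 = 0
Slack_D = LS_D − ES_D = 16 − 12 = 4

4 weeks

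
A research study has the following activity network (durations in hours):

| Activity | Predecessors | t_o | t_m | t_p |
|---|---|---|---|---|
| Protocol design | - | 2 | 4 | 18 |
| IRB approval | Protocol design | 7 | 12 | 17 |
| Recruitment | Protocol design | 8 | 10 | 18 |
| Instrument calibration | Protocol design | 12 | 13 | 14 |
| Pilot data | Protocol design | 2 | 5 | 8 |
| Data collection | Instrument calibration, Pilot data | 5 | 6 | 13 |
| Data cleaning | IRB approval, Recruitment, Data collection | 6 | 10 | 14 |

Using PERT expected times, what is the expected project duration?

36 hours

te_Protocol design = (2 + 4·4 + 18)/6 = 36/6 = 6
te_IRB approval = (7 + 4·12 + 17)/6 = 72/6 = 12
te_Recruitment = (8 + 4·10 + 18)/6 = 66/6 = 11
te_Instrument calibration = (12 + 4·13 + 14)/6 = 78/6 = 13
te_Pilot data = (2 + 4·5 + 8)/6 = 30/6 = 5
te_Data collection = (5 + 4·6 + 13)/6 = 42/6 = 7
te_Data cleaning = (6 + 4·10 + 14)/6 = 60/6 = 10

Forward pass:
ES_Protocol design = 0; EF_Protocol design = 6
ES_IRB approval = 6; EF_IRB approval = 6+12 = 18
ES_Recruitment = 6; EF_Recruitment = 6+11 = 17
ES_Instrument calibration = 6; EF_Instrument calibration = 6+13 = 19
ES_Pilot data = 6; EF_Pilot data = 6+5 = 11
ES_Data collection = max(EF_Instrument calibration=19, EF_Pilot data=11) = 19; EF_Data collection = 19+7 = 26
ES_Data cleaning = max(EF_IRB approval=18, EF_Recruitment=17, EF_Data collection=26) = 26; EF_Data cleaning = 26+10 = 36
Expected project duration μ = 36 hours. Critical path: Protocol design → Instrument calibration → Data collection → Data cleaning.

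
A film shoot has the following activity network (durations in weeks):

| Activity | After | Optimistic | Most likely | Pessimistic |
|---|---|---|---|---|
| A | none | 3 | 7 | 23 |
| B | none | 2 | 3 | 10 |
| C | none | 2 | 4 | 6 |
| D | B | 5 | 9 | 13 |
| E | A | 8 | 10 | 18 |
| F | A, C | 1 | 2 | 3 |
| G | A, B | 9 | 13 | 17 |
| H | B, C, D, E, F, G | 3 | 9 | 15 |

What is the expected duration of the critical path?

31 weeks

te_A = (3 + 4·7 + 23)/6 = 54/6 = 9
te_B = (2 + 4·3 + 10)/6 = 24/6 = 4
te_C = (2 + 4·4 + 6)/6 = 24/6 = 4
te_D = (5 + 4·9 + 13)/6 = 54/6 = 9
te_E = (8 + 4·10 + 18)/6 = 66/6 = 11
te_F = (1 + 4·2 + 3)/6 = 12/6 = 2
te_G = (9 + 4·13 + 17)/6 = 78/6 = 13
te_H = (3 + 4·9 + 15)/6 = 54/6 = 9

Forward pass:
ES_A = 0; EF_A = 9
ES_B = 0; EF_B = 4
ES_C = 0; EF_C = 4
ES_D = 4; EF_D = 4+9 = 13
ES_E = 9; EF_E = 9+11 = 20
ES_F = max(EF_A=9, EF_C=4) = 9; EF_F = 9+2 = 11
ES_G = max(EF_A=9, EF_B=4) = 9; EF_G = 9+13 = 22
ES_H = max(EF_B=4, EF_C=4, EF_D=13, EF_E=20, EF_F=11, EF_G=22) = 22; EF_H = 22+9 = 31
Expected project duration μ = 31 weeks. Critical path: A → G → H.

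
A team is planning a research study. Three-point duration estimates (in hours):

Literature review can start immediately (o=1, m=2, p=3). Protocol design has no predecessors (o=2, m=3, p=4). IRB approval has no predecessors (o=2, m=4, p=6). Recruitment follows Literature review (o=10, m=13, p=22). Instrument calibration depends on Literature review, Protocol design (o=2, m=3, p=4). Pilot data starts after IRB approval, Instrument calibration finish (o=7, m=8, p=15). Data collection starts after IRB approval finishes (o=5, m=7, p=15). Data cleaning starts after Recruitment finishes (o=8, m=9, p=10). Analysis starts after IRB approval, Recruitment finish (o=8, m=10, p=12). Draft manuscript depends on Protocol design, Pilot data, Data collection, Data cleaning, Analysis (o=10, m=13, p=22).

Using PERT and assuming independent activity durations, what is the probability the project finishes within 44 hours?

te_Literature review = (1 + 4·2 + 3)/6 = 12/6 = 2; σ²_Literature review = ((3−1)/6)² = 0.111
te_Protocol design = (2 + 4·3 + 4)/6 = 18/6 = 3; σ²_Protocol design = ((4−2)/6)² = 0.111
te_IRB approval = (2 + 4·4 + 6)/6 = 24/6 = 4; σ²_IRB approval = ((6−2)/6)² = 0.444
te_Recruitment = (10 + 4·13 + 22)/6 = 84/6 = 14; σ²_Recruitment = ((22−10)/6)² = 4.000
te_Instrument calibration = (2 + 4·3 + 4)/6 = 18/6 = 3; σ²_Instrument calibration = ((4−2)/6)² = 0.111
te_Pilot data = (7 + 4·8 + 15)/6 = 54/6 = 9; σ²_Pilot data = ((15−7)/6)² = 1.778
te_Data collection = (5 + 4·7 + 15)/6 = 48/6 = 8; σ²_Data collection = ((15−5)/6)² = 2.778
te_Data cleaning = (8 + 4·9 + 10)/6 = 54/6 = 9; σ²_Data cleaning = ((10−8)/6)² = 0.111
te_Analysis = (8 + 4·10 + 12)/6 = 60/6 = 10; σ²_Analysis = ((12−8)/6)² = 0.444
te_Draft manuscript = (10 + 4·13 + 22)/6 = 84/6 = 14; σ²_Draft manuscript = ((22−10)/6)² = 4.000

Forward pass:
ES_Literature review = 0; EF_Literature review = 2
ES_Protocol design = 0; EF_Protocol design = 3
ES_IRB approval = 0; EF_IRB approval = 4
ES_Recruitment = 2; EF_Recruitment = 2+14 = 16
ES_Instrument calibration = max(EF_Literature review=2, EF_Protocol design=3) = 3; EF_Instrument calibration = 3+3 = 6
ES_Pilot data = max(EF_IRB approval=4, EF_Instrument calibration=6) = 6; EF_Pilot data = 6+9 = 15
ES_Data collection = 4; EF_Data collection = 4+8 = 12
ES_Data cleaning = 16; EF_Data cleaning = 16+9 = 25
ES_Analysis = max(EF_IRB approval=4, EF_Recruitment=16) = 16; EF_Analysis = 16+10 = 26
ES_Draft manuscript = max(EF_Protocol design=3, EF_Pilot data=15, EF_Data collection=12, EF_Data cleaning=25, EF_Analysis=26) = 26; EF_Draft manuscript = 26+14 = 40
Expected project duration μ = 40 hours. Critical path: Literature review → Recruitment → Analysis → Draft manuscript.

Variance along critical path = 0.111 + 4.000 + 0.444 + 4.000 = 8.556; σ = √8.556 = 2.925 hours.
Z = (44 − 40) / 2.925 = 1.368
P(T ≤ 44) = Φ(1.368) ≈ 0.914

0.914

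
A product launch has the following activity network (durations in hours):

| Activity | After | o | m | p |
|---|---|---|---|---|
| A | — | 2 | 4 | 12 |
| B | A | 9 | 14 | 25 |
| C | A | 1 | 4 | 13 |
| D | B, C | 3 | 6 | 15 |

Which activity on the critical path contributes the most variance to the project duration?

te_A = (2 + 4·4 + 12)/6 = 30/6 = 5; σ²_A = ((12−2)/6)² = 2.778
te_B = (9 + 4·14 + 25)/6 = 90/6 = 15; σ²_B = ((25−9)/6)² = 7.111
te_C = (1 + 4·4 + 13)/6 = 30/6 = 5; σ²_C = ((13−1)/6)² = 4.000
te_D = (3 + 4·6 + 15)/6 = 42/6 = 7; σ²_D = ((15−3)/6)² = 4.000

Forward pass:
ES_A = 0; EF_A = 5
ES_B = 5; EF_B = 5+15 = 20
ES_C = 5; EF_C = 5+5 = 10
ES_D = max(EF_B=20, EF_C=10) = 20; EF_D = 20+7 = 27
Expected project duration μ = 27 hours. Critical path: A → B → D.

Variances on critical path: σ²_A=2.778, σ²_B=7.111, σ²_D=4.000.
Largest is σ²_B = 7.111.

B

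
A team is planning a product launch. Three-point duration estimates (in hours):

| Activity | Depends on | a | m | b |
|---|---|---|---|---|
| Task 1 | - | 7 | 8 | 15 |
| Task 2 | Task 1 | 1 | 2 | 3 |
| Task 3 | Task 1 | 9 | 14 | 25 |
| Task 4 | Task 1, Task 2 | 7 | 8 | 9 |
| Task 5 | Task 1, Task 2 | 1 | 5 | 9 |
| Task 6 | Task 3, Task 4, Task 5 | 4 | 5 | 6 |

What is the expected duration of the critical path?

29 hours

te_Task 1 = (7 + 4·8 + 15)/6 = 54/6 = 9
te_Task 2 = (1 + 4·2 + 3)/6 = 12/6 = 2
te_Task 3 = (9 + 4·14 + 25)/6 = 90/6 = 15
te_Task 4 = (7 + 4·8 + 9)/6 = 48/6 = 8
te_Task 5 = (1 + 4·5 + 9)/6 = 30/6 = 5
te_Task 6 = (4 + 4·5 + 6)/6 = 30/6 = 5

Forward pass:
ES_Task 1 = 0; EF_Task 1 = 9
ES_Task 2 = 9; EF_Task 2 = 9+2 = 11
ES_Task 3 = 9; EF_Task 3 = 9+15 = 24
ES_Task 4 = max(EF_Task 1=9, EF_Task 2=11) = 11; EF_Task 4 = 11+8 = 19
ES_Task 5 = max(EF_Task 1=9, EF_Task 2=11) = 11; EF_Task 5 = 11+5 = 16
ES_Task 6 = max(EF_Task 3=24, EF_Task 4=19, EF_Task 5=16) = 24; EF_Task 6 = 24+5 = 29
Expected project duration μ = 29 hours. Critical path: Task 1 → Task 3 → Task 6.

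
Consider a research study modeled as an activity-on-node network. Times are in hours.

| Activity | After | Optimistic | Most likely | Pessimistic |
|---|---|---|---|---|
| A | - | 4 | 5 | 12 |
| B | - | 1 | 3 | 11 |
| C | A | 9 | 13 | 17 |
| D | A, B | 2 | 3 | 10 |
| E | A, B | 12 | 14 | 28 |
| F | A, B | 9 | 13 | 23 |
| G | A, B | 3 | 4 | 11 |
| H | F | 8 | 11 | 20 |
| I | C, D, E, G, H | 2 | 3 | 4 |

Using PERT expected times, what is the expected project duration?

35 hours

te_A = (4 + 4·5 + 12)/6 = 36/6 = 6
te_B = (1 + 4·3 + 11)/6 = 24/6 = 4
te_C = (9 + 4·13 + 17)/6 = 78/6 = 13
te_D = (2 + 4·3 + 10)/6 = 24/6 = 4
te_E = (12 + 4·14 + 28)/6 = 96/6 = 16
te_F = (9 + 4·13 + 23)/6 = 84/6 = 14
te_G = (3 + 4·4 + 11)/6 = 30/6 = 5
te_H = (8 + 4·11 + 20)/6 = 72/6 = 12
te_I = (2 + 4·3 + 4)/6 = 18/6 = 3

Forward pass:
ES_A = 0; EF_A = 6
ES_B = 0; EF_B = 4
ES_C = 6; EF_C = 6+13 = 19
ES_D = max(EF_A=6, EF_B=4) = 6; EF_D = 6+4 = 10
ES_E = max(EF_A=6, EF_B=4) = 6; EF_E = 6+16 = 22
ES_F = max(EF_A=6, EF_B=4) = 6; EF_F = 6+14 = 20
ES_G = max(EF_A=6, EF_B=4) = 6; EF_G = 6+5 = 11
ES_H = 20; EF_H = 20+12 = 32
ES_I = max(EF_C=19, EF_D=10, EF_E=22, EF_G=11, EF_H=32) = 32; EF_I = 32+3 = 35
Expected project duration μ = 35 hours. Critical path: A → F → H → I.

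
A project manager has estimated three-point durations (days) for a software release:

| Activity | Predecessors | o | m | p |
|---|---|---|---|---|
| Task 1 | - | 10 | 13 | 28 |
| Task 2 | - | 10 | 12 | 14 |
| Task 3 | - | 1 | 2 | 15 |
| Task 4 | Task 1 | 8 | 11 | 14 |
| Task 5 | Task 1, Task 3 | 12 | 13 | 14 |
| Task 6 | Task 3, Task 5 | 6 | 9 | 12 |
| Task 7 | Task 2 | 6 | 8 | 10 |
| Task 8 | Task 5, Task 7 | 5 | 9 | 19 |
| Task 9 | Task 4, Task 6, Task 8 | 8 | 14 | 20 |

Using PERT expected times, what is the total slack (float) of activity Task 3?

11 days

te_Task 1 = (10 + 4·13 + 28)/6 = 90/6 = 15
te_Task 2 = (10 + 4·12 + 14)/6 = 72/6 = 12
te_Task 3 = (1 + 4·2 + 15)/6 = 24/6 = 4
te_Task 4 = (8 + 4·11 + 14)/6 = 66/6 = 11
te_Task 5 = (12 + 4·13 + 14)/6 = 78/6 = 13
te_Task 6 = (6 + 4·9 + 12)/6 = 54/6 = 9
te_Task 7 = (6 + 4·8 + 10)/6 = 48/6 = 8
te_Task 8 = (5 + 4·9 + 19)/6 = 60/6 = 10
te_Task 9 = (8 + 4·14 + 20)/6 = 84/6 = 14

Forward pass:
ES_Task 1 = 0; EF_Task 1 = 15
ES_Task 2 = 0; EF_Task 2 = 12
ES_Task 3 = 0; EF_Task 3 = 4
ES_Task 4 = 15; EF_Task 4 = 15+11 = 26
ES_Task 5 = max(EF_Task 1=15, EF_Task 3=4) = 15; EF_Task 5 = 15+13 = 28
ES_Task 6 = max(EF_Task 3=4, EF_Task 5=28) = 28; EF_Task 6 = 28+9 = 37
ES_Task 7 = 12; EF_Task 7 = 12+8 = 20
ES_Task 8 = max(EF_Task 5=28, EF_Task 7=20) = 28; EF_Task 8 = 28+10 = 38
ES_Task 9 = max(EF_Task 4=26, EF_Task 6=37, EF_Task 8=38) = 38; EF_Task 9 = 38+14 = 52
Expected project duration μ = 52 days. Critical path: Task 1 → Task 5 → Task 8 → Task 9.

Backward pass:
LF_Task 9 = 52; LS_Task 9 = 52−14 = 38
LF_Task 8 = LS_Task 9 = 38; LS_Task 8 = 38−10 = 28
LF_Task 7 = LS_Task 8 = 28; LS_Task 7 = 28−8 = 20
LF_Task 6 = LS_Task 9 = 38; LS_Task 6 = 38−9 = 29
LF_Task 5 = min(LS_Task 6=29, LS_Task 8=28) = 28; LS_Task 5 = 28−13 = 15
LF_Task 4 = LS_Task 9 = 38; LS_Task 4 = 38−11 = 27
LF_Task 3 = min(LS_Task 5=15, LS_Task 6=29) = 15; LS_Task 3 = 15−4 = 11
LF_Task 2 = LS_Task 7 = 20; LS_Task 2 = 20−12 = 8
LF_Task 1 = min(LS_Task 4=27, LS_Task 5=15) = 15; LS_Task 1 = 15−15 = 0
Slack_Task 3 = LS_Task 3 − ES_Task 3 = 11 − 0 = 11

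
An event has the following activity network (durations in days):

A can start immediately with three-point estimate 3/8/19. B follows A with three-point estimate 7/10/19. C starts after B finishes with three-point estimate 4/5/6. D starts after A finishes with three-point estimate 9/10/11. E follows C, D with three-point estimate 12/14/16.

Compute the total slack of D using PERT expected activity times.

6 days

te_A = (3 + 4·8 + 19)/6 = 54/6 = 9
te_B = (7 + 4·10 + 19)/6 = 66/6 = 11
te_C = (4 + 4·5 + 6)/6 = 30/6 = 5
te_D = (9 + 4·10 + 11)/6 = 60/6 = 10
te_E = (12 + 4·14 + 16)/6 = 84/6 = 14

Forward pass:
ES_A = 0; EF_A = 9
ES_B = 9; EF_B = 9+11 = 20
ES_C = 20; EF_C = 20+5 = 25
ES_D = 9; EF_D = 9+10 = 19
ES_E = max(EF_C=25, EF_D=19) = 25; EF_E = 25+14 = 39
Expected project duration μ = 39 days. Critical path: A → B → C → E.

Backward pass:
LF_E = 39; LS_E = 39−14 = 25
LF_D = LS_E = 25; LS_D = 25−10 = 15
LF_C = LS_E = 25; LS_C = 25−5 = 20
LF_B = LS_C = 20; LS_B = 20−11 = 9
LF_A = min(LS_B=9, LS_D=15) = 9; LS_A = 9−9 = 0
Slack_D = LS_D − ES_D = 15 − 9 = 6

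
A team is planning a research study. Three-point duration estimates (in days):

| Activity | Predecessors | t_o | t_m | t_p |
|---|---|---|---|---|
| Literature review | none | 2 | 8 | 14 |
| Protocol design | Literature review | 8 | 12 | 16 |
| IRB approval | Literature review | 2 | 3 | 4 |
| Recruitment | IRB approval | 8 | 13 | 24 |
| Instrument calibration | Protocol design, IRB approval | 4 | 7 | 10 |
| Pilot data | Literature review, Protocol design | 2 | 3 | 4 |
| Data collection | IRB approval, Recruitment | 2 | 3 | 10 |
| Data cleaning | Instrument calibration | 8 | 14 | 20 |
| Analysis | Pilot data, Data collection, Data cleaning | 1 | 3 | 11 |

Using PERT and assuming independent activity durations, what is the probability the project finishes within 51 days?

te_Literature review = (2 + 4·8 + 14)/6 = 48/6 = 8; σ²_Literature review = ((14−2)/6)² = 4.000
te_Protocol design = (8 + 4·12 + 16)/6 = 72/6 = 12; σ²_Protocol design = ((16−8)/6)² = 1.778
te_IRB approval = (2 + 4·3 + 4)/6 = 18/6 = 3; σ²_IRB approval = ((4−2)/6)² = 0.111
te_Recruitment = (8 + 4·13 + 24)/6 = 84/6 = 14; σ²_Recruitment = ((24−8)/6)² = 7.111
te_Instrument calibration = (4 + 4·7 + 10)/6 = 42/6 = 7; σ²_Instrument calibration = ((10−4)/6)² = 1.000
te_Pilot data = (2 + 4·3 + 4)/6 = 18/6 = 3; σ²_Pilot data = ((4−2)/6)² = 0.111
te_Data collection = (2 + 4·3 + 10)/6 = 24/6 = 4; σ²_Data collection = ((10−2)/6)² = 1.778
te_Data cleaning = (8 + 4·14 + 20)/6 = 84/6 = 14; σ²_Data cleaning = ((20−8)/6)² = 4.000
te_Analysis = (1 + 4·3 + 11)/6 = 24/6 = 4; σ²_Analysis = ((11−1)/6)² = 2.778

Forward pass:
ES_Literature review = 0; EF_Literature review = 8
ES_Protocol design = 8; EF_Protocol design = 8+12 = 20
ES_IRB approval = 8; EF_IRB approval = 8+3 = 11
ES_Recruitment = 11; EF_Recruitment = 11+14 = 25
ES_Instrument calibration = max(EF_Protocol design=20, EF_IRB approval=11) = 20; EF_Instrument calibration = 20+7 = 27
ES_Pilot data = max(EF_Literature review=8, EF_Protocol design=20) = 20; EF_Pilot data = 20+3 = 23
ES_Data collection = max(EF_IRB approval=11, EF_Recruitment=25) = 25; EF_Data collection = 25+4 = 29
ES_Data cleaning = 27; EF_Data cleaning = 27+14 = 41
ES_Analysis = max(EF_Pilot data=23, EF_Data collection=29, EF_Data cleaning=41) = 41; EF_Analysis = 41+4 = 45
Expected project duration μ = 45 days. Critical path: Literature review → Protocol design → Instrument calibration → Data cleaning → Analysis.

Variance along critical path = 4.000 + 1.778 + 1.000 + 4.000 + 2.778 = 13.556; σ = √13.556 = 3.682 days.
Z = (51 − 45) / 3.682 = 1.630
P(T ≤ 51) = Φ(1.630) ≈ 0.948

0.948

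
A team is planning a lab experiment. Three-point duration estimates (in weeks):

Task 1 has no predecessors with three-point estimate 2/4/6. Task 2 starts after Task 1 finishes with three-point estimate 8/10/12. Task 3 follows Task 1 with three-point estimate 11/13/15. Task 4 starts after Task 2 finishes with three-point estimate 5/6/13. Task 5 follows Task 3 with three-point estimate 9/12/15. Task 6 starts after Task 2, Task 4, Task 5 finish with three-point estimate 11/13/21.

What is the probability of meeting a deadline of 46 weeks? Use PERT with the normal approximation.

te_Task 1 = (2 + 4·4 + 6)/6 = 24/6 = 4; σ²_Task 1 = ((6−2)/6)² = 0.444
te_Task 2 = (8 + 4·10 + 12)/6 = 60/6 = 10; σ²_Task 2 = ((12−8)/6)² = 0.444
te_Task 3 = (11 + 4·13 + 15)/6 = 78/6 = 13; σ²_Task 3 = ((15−11)/6)² = 0.444
te_Task 4 = (5 + 4·6 + 13)/6 = 42/6 = 7; σ²_Task 4 = ((13−5)/6)² = 1.778
te_Task 5 = (9 + 4·12 + 15)/6 = 72/6 = 12; σ²_Task 5 = ((15−9)/6)² = 1.000
te_Task 6 = (11 + 4·13 + 21)/6 = 84/6 = 14; σ²_Task 6 = ((21−11)/6)² = 2.778

Forward pass:
ES_Task 1 = 0; EF_Task 1 = 4
ES_Task 2 = 4; EF_Task 2 = 4+10 = 14
ES_Task 3 = 4; EF_Task 3 = 4+13 = 17
ES_Task 4 = 14; EF_Task 4 = 14+7 = 21
ES_Task 5 = 17; EF_Task 5 = 17+12 = 29
ES_Task 6 = max(EF_Task 2=14, EF_Task 4=21, EF_Task 5=29) = 29; EF_Task 6 = 29+14 = 43
Expected project duration μ = 43 weeks. Critical path: Task 1 → Task 3 → Task 5 → Task 6.

Variance along critical path = 0.444 + 0.444 + 1.000 + 2.778 = 4.667; σ = √4.667 = 2.160 weeks.
Z = (46 − 43) / 2.160 = 1.389
P(T ≤ 46) = Φ(1.389) ≈ 0.918

0.918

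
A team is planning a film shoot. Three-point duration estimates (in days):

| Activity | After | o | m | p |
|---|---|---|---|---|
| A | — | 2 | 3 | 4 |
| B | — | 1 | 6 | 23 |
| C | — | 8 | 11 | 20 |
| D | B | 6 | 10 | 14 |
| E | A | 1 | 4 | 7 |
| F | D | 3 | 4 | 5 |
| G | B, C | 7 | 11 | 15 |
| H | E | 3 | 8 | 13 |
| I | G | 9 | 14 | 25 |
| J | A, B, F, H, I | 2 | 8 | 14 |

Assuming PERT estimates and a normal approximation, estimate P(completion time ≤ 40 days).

te_A = (2 + 4·3 + 4)/6 = 18/6 = 3; σ²_A = ((4−2)/6)² = 0.111
te_B = (1 + 4·6 + 23)/6 = 48/6 = 8; σ²_B = ((23−1)/6)² = 13.444
te_C = (8 + 4·11 + 20)/6 = 72/6 = 12; σ²_C = ((20−8)/6)² = 4.000
te_D = (6 + 4·10 + 14)/6 = 60/6 = 10; σ²_D = ((14−6)/6)² = 1.778
te_E = (1 + 4·4 + 7)/6 = 24/6 = 4; σ²_E = ((7−1)/6)² = 1.000
te_F = (3 + 4·4 + 5)/6 = 24/6 = 4; σ²_F = ((5−3)/6)² = 0.111
te_G = (7 + 4·11 + 15)/6 = 66/6 = 11; σ²_G = ((15−7)/6)² = 1.778
te_H = (3 + 4·8 + 13)/6 = 48/6 = 8; σ²_H = ((13−3)/6)² = 2.778
te_I = (9 + 4·14 + 25)/6 = 90/6 = 15; σ²_I = ((25−9)/6)² = 7.111
te_J = (2 + 4·8 + 14)/6 = 48/6 = 8; σ²_J = ((14−2)/6)² = 4.000

Forward pass:
ES_A = 0; EF_A = 3
ES_B = 0; EF_B = 8
ES_C = 0; EF_C = 12
ES_D = 8; EF_D = 8+10 = 18
ES_E = 3; EF_E = 3+4 = 7
ES_F = 18; EF_F = 18+4 = 22
ES_G = max(EF_B=8, EF_C=12) = 12; EF_G = 12+11 = 23
ES_H = 7; EF_H = 7+8 = 15
ES_I = 23; EF_I = 23+15 = 38
ES_J = max(EF_A=3, EF_B=8, EF_F=22, EF_H=15, EF_I=38) = 38; EF_J = 38+8 = 46
Expected project duration μ = 46 days. Critical path: C → G → I → J.

Variance along critical path = 4.000 + 1.778 + 7.111 + 4.000 = 16.889; σ = √16.889 = 4.110 days.
Z = (40 − 46) / 4.110 = -1.460
P(T ≤ 40) = Φ(-1.460) ≈ 0.072

0.072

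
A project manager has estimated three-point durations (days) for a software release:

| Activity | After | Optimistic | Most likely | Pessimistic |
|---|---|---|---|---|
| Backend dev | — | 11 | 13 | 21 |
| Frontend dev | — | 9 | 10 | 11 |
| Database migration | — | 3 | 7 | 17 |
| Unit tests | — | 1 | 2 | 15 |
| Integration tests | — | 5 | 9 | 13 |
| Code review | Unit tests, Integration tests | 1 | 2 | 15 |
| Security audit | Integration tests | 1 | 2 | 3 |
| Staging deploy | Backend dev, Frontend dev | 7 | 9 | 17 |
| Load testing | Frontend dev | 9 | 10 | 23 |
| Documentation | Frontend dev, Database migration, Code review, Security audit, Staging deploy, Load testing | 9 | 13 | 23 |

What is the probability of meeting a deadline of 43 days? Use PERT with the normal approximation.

0.934

te_Backend dev = (11 + 4·13 + 21)/6 = 84/6 = 14; σ²_Backend dev = ((21−11)/6)² = 2.778
te_Frontend dev = (9 + 4·10 + 11)/6 = 60/6 = 10; σ²_Frontend dev = ((11−9)/6)² = 0.111
te_Database migration = (3 + 4·7 + 17)/6 = 48/6 = 8; σ²_Database migration = ((17−3)/6)² = 5.444
te_Unit tests = (1 + 4·2 + 15)/6 = 24/6 = 4; σ²_Unit tests = ((15−1)/6)² = 5.444
te_Integration tests = (5 + 4·9 + 13)/6 = 54/6 = 9; σ²_Integration tests = ((13−5)/6)² = 1.778
te_Code review = (1 + 4·2 + 15)/6 = 24/6 = 4; σ²_Code review = ((15−1)/6)² = 5.444
te_Security audit = (1 + 4·2 + 3)/6 = 12/6 = 2; σ²_Security audit = ((3−1)/6)² = 0.111
te_Staging deploy = (7 + 4·9 + 17)/6 = 60/6 = 10; σ²_Staging deploy = ((17−7)/6)² = 2.778
te_Load testing = (9 + 4·10 + 23)/6 = 72/6 = 12; σ²_Load testing = ((23−9)/6)² = 5.444
te_Documentation = (9 + 4·13 + 23)/6 = 84/6 = 14; σ²_Documentation = ((23−9)/6)² = 5.444

Forward pass:
ES_Backend dev = 0; EF_Backend dev = 14
ES_Frontend dev = 0; EF_Frontend dev = 10
ES_Database migration = 0; EF_Database migration = 8
ES_Unit tests = 0; EF_Unit tests = 4
ES_Integration tests = 0; EF_Integration tests = 9
ES_Code review = max(EF_Unit tests=4, EF_Integration tests=9) = 9; EF_Code review = 9+4 = 13
ES_Security audit = 9; EF_Security audit = 9+2 = 11
ES_Staging deploy = max(EF_Backend dev=14, EF_Frontend dev=10) = 14; EF_Staging deploy = 14+10 = 24
ES_Load testing = 10; EF_Load testing = 10+12 = 22
ES_Documentation = max(EF_Frontend dev=10, EF_Database migration=8, EF_Code review=13, EF_Security audit=11, EF_Staging deploy=24, EF_Load testing=22) = 24; EF_Documentation = 24+14 = 38
Expected project duration μ = 38 days. Critical path: Backend dev → Staging deploy → Documentation.

Variance along critical path = 2.778 + 2.778 + 5.444 = 11.000; σ = √11.000 = 3.317 days.
Z = (43 − 38) / 3.317 = 1.508
P(T ≤ 43) = Φ(1.508) ≈ 0.934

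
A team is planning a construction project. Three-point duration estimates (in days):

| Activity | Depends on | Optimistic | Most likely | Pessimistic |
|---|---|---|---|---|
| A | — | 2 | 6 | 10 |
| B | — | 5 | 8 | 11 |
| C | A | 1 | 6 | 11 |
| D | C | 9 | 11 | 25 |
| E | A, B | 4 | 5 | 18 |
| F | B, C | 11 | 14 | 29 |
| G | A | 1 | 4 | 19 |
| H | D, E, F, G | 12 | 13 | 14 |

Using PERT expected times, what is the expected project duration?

te_A = (2 + 4·6 + 10)/6 = 36/6 = 6
te_B = (5 + 4·8 + 11)/6 = 48/6 = 8
te_C = (1 + 4·6 + 11)/6 = 36/6 = 6
te_D = (9 + 4·11 + 25)/6 = 78/6 = 13
te_E = (4 + 4·5 + 18)/6 = 42/6 = 7
te_F = (11 + 4·14 + 29)/6 = 96/6 = 16
te_G = (1 + 4·4 + 19)/6 = 36/6 = 6
te_H = (12 + 4·13 + 14)/6 = 78/6 = 13

Forward pass:
ES_A = 0; EF_A = 6
ES_B = 0; EF_B = 8
ES_C = 6; EF_C = 6+6 = 12
ES_D = 12; EF_D = 12+13 = 25
ES_E = max(EF_A=6, EF_B=8) = 8; EF_E = 8+7 = 15
ES_F = max(EF_B=8, EF_C=12) = 12; EF_F = 12+16 = 28
ES_G = 6; EF_G = 6+6 = 12
ES_H = max(EF_D=25, EF_E=15, EF_F=28, EF_G=12) = 28; EF_H = 28+13 = 41
Expected project duration μ = 41 days. Critical path: A → C → F → H.

41 days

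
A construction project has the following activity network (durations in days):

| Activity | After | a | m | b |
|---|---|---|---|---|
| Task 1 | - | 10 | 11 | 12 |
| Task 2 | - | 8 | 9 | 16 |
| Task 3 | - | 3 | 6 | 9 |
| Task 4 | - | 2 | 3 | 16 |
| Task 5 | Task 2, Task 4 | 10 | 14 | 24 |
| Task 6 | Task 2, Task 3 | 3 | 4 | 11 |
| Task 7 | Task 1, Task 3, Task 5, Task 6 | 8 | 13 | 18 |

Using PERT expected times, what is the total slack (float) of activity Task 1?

14 days

te_Task 1 = (10 + 4·11 + 12)/6 = 66/6 = 11
te_Task 2 = (8 + 4·9 + 16)/6 = 60/6 = 10
te_Task 3 = (3 + 4·6 + 9)/6 = 36/6 = 6
te_Task 4 = (2 + 4·3 + 16)/6 = 30/6 = 5
te_Task 5 = (10 + 4·14 + 24)/6 = 90/6 = 15
te_Task 6 = (3 + 4·4 + 11)/6 = 30/6 = 5
te_Task 7 = (8 + 4·13 + 18)/6 = 78/6 = 13

Forward pass:
ES_Task 1 = 0; EF_Task 1 = 11
ES_Task 2 = 0; EF_Task 2 = 10
ES_Task 3 = 0; EF_Task 3 = 6
ES_Task 4 = 0; EF_Task 4 = 5
ES_Task 5 = max(EF_Task 2=10, EF_Task 4=5) = 10; EF_Task 5 = 10+15 = 25
ES_Task 6 = max(EF_Task 2=10, EF_Task 3=6) = 10; EF_Task 6 = 10+5 = 15
ES_Task 7 = max(EF_Task 1=11, EF_Task 3=6, EF_Task 5=25, EF_Task 6=15) = 25; EF_Task 7 = 25+13 = 38
Expected project duration μ = 38 days. Critical path: Task 2 → Task 5 → Task 7.

Backward pass:
LF_Task 7 = 38; LS_Task 7 = 38−13 = 25
LF_Task 6 = LS_Task 7 = 25; LS_Task 6 = 25−5 = 20
LF_Task 5 = LS_Task 7 = 25; LS_Task 5 = 25−15 = 10
LF_Task 4 = LS_Task 5 = 10; LS_Task 4 = 10−5 = 5
LF_Task 3 = min(LS_Task 6=20, LS_Task 7=25) = 20; LS_Task 3 = 20−6 = 14
LF_Task 2 = min(LS_Task 5=10, LS_Task 6=20) = 10; LS_Task 2 = 10−10 = 0
LF_Task 1 = LS_Task 7 = 25; LS_Task 1 = 25−11 = 14
Slack_Task 1 = LS_Task 1 − ES_Task 1 = 14 − 0 = 14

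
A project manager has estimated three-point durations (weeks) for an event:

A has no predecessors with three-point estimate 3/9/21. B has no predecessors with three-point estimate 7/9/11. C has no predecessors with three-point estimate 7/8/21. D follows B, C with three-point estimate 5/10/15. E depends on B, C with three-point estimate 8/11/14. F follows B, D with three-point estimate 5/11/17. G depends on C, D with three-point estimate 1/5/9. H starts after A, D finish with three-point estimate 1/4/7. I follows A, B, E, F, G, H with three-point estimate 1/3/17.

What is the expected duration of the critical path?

te_A = (3 + 4·9 + 21)/6 = 60/6 = 10
te_B = (7 + 4·9 + 11)/6 = 54/6 = 9
te_C = (7 + 4·8 + 21)/6 = 60/6 = 10
te_D = (5 + 4·10 + 15)/6 = 60/6 = 10
te_E = (8 + 4·11 + 14)/6 = 66/6 = 11
te_F = (5 + 4·11 + 17)/6 = 66/6 = 11
te_G = (1 + 4·5 + 9)/6 = 30/6 = 5
te_H = (1 + 4·4 + 7)/6 = 24/6 = 4
te_I = (1 + 4·3 + 17)/6 = 30/6 = 5

Forward pass:
ES_A = 0; EF_A = 10
ES_B = 0; EF_B = 9
ES_C = 0; EF_C = 10
ES_D = max(EF_B=9, EF_C=10) = 10; EF_D = 10+10 = 20
ES_E = max(EF_B=9, EF_C=10) = 10; EF_E = 10+11 = 21
ES_F = max(EF_B=9, EF_D=20) = 20; EF_F = 20+11 = 31
ES_G = max(EF_C=10, EF_D=20) = 20; EF_G = 20+5 = 25
ES_H = max(EF_A=10, EF_D=20) = 20; EF_H = 20+4 = 24
ES_I = max(EF_A=10, EF_B=9, EF_E=21, EF_F=31, EF_G=25, EF_H=24) = 31; EF_I = 31+5 = 36
Expected project duration μ = 36 weeks. Critical path: C → D → F → I.

36 weeks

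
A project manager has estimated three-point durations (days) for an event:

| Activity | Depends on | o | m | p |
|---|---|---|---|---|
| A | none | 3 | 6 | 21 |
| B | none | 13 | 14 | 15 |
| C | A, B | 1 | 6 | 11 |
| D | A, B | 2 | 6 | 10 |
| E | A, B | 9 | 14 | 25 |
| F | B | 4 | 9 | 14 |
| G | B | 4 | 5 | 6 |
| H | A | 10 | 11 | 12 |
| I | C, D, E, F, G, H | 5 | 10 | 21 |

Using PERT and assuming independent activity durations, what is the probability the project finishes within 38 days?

0.299

te_A = (3 + 4·6 + 21)/6 = 48/6 = 8; σ²_A = ((21−3)/6)² = 9.000
te_B = (13 + 4·14 + 15)/6 = 84/6 = 14; σ²_B = ((15−13)/6)² = 0.111
te_C = (1 + 4·6 + 11)/6 = 36/6 = 6; σ²_C = ((11−1)/6)² = 2.778
te_D = (2 + 4·6 + 10)/6 = 36/6 = 6; σ²_D = ((10−2)/6)² = 1.778
te_E = (9 + 4·14 + 25)/6 = 90/6 = 15; σ²_E = ((25−9)/6)² = 7.111
te_F = (4 + 4·9 + 14)/6 = 54/6 = 9; σ²_F = ((14−4)/6)² = 2.778
te_G = (4 + 4·5 + 6)/6 = 30/6 = 5; σ²_G = ((6−4)/6)² = 0.111
te_H = (10 + 4·11 + 12)/6 = 66/6 = 11; σ²_H = ((12−10)/6)² = 0.111
te_I = (5 + 4·10 + 21)/6 = 66/6 = 11; σ²_I = ((21−5)/6)² = 7.111

Forward pass:
ES_A = 0; EF_A = 8
ES_B = 0; EF_B = 14
ES_C = max(EF_A=8, EF_B=14) = 14; EF_C = 14+6 = 20
ES_D = max(EF_A=8, EF_B=14) = 14; EF_D = 14+6 = 20
ES_E = max(EF_A=8, EF_B=14) = 14; EF_E = 14+15 = 29
ES_F = 14; EF_F = 14+9 = 23
ES_G = 14; EF_G = 14+5 = 19
ES_H = 8; EF_H = 8+11 = 19
ES_I = max(EF_C=20, EF_D=20, EF_E=29, EF_F=23, EF_G=19, EF_H=19) = 29; EF_I = 29+11 = 40
Expected project duration μ = 40 days. Critical path: B → E → I.

Variance along critical path = 0.111 + 7.111 + 7.111 = 14.333; σ = √14.333 = 3.786 days.
Z = (38 − 40) / 3.786 = -0.528
P(T ≤ 38) = Φ(-0.528) ≈ 0.299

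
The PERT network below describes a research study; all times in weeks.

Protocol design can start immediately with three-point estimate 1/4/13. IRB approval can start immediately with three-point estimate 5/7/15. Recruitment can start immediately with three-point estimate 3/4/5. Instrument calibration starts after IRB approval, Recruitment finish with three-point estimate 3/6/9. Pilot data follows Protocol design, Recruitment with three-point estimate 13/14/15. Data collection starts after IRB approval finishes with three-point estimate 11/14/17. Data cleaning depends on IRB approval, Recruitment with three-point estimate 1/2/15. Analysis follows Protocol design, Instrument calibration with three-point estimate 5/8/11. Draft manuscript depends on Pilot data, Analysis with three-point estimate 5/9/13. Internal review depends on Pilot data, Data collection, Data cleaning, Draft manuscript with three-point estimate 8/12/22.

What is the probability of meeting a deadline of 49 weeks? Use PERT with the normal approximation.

0.926

te_Protocol design = (1 + 4·4 + 13)/6 = 30/6 = 5; σ²_Protocol design = ((13−1)/6)² = 4.000
te_IRB approval = (5 + 4·7 + 15)/6 = 48/6 = 8; σ²_IRB approval = ((15−5)/6)² = 2.778
te_Recruitment = (3 + 4·4 + 5)/6 = 24/6 = 4; σ²_Recruitment = ((5−3)/6)² = 0.111
te_Instrument calibration = (3 + 4·6 + 9)/6 = 36/6 = 6; σ²_Instrument calibration = ((9−3)/6)² = 1.000
te_Pilot data = (13 + 4·14 + 15)/6 = 84/6 = 14; σ²_Pilot data = ((15−13)/6)² = 0.111
te_Data collection = (11 + 4·14 + 17)/6 = 84/6 = 14; σ²_Data collection = ((17−11)/6)² = 1.000
te_Data cleaning = (1 + 4·2 + 15)/6 = 24/6 = 4; σ²_Data cleaning = ((15−1)/6)² = 5.444
te_Analysis = (5 + 4·8 + 11)/6 = 48/6 = 8; σ²_Analysis = ((11−5)/6)² = 1.000
te_Draft manuscript = (5 + 4·9 + 13)/6 = 54/6 = 9; σ²_Draft manuscript = ((13−5)/6)² = 1.778
te_Internal review = (8 + 4·12 + 22)/6 = 78/6 = 13; σ²_Internal review = ((22−8)/6)² = 5.444

Forward pass:
ES_Protocol design = 0; EF_Protocol design = 5
ES_IRB approval = 0; EF_IRB approval = 8
ES_Recruitment = 0; EF_Recruitment = 4
ES_Instrument calibration = max(EF_IRB approval=8, EF_Recruitment=4) = 8; EF_Instrument calibration = 8+6 = 14
ES_Pilot data = max(EF_Protocol design=5, EF_Recruitment=4) = 5; EF_Pilot data = 5+14 = 19
ES_Data collection = 8; EF_Data collection = 8+14 = 22
ES_Data cleaning = max(EF_IRB approval=8, EF_Recruitment=4) = 8; EF_Data cleaning = 8+4 = 12
ES_Analysis = max(EF_Protocol design=5, EF_Instrument calibration=14) = 14; EF_Analysis = 14+8 = 22
ES_Draft manuscript = max(EF_Pilot data=19, EF_Analysis=22) = 22; EF_Draft manuscript = 22+9 = 31
ES_Internal review = max(EF_Pilot data=19, EF_Data collection=22, EF_Data cleaning=12, EF_Draft manuscript=31) = 31; EF_Internal review = 31+13 = 44
Expected project duration μ = 44 weeks. Critical path: IRB approval → Instrument calibration → Analysis → Draft manuscript → Internal review.

Variance along critical path = 2.778 + 1.000 + 1.000 + 1.778 + 5.444 = 12.000; σ = √12.000 = 3.464 weeks.
Z = (49 − 44) / 3.464 = 1.443
P(T ≤ 49) = Φ(1.443) ≈ 0.926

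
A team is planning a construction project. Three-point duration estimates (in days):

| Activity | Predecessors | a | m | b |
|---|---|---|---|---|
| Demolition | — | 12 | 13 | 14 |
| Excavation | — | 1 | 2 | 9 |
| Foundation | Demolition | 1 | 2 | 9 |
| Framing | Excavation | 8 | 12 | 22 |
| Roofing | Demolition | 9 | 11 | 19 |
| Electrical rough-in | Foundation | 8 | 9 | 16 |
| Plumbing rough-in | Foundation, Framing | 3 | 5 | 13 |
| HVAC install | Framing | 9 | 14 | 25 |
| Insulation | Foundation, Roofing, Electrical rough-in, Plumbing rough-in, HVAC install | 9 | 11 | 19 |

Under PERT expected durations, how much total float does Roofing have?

te_Demolition = (12 + 4·13 + 14)/6 = 78/6 = 13
te_Excavation = (1 + 4·2 + 9)/6 = 18/6 = 3
te_Foundation = (1 + 4·2 + 9)/6 = 18/6 = 3
te_Framing = (8 + 4·12 + 22)/6 = 78/6 = 13
te_Roofing = (9 + 4·11 + 19)/6 = 72/6 = 12
te_Electrical rough-in = (8 + 4·9 + 16)/6 = 60/6 = 10
te_Plumbing rough-in = (3 + 4·5 + 13)/6 = 36/6 = 6
te_HVAC install = (9 + 4·14 + 25)/6 = 90/6 = 15
te_Insulation = (9 + 4·11 + 19)/6 = 72/6 = 12

Forward pass:
ES_Demolition = 0; EF_Demolition = 13
ES_Excavation = 0; EF_Excavation = 3
ES_Foundation = 13; EF_Foundation = 13+3 = 16
ES_Framing = 3; EF_Framing = 3+13 = 16
ES_Roofing = 13; EF_Roofing = 13+12 = 25
ES_Electrical rough-in = 16; EF_Electrical rough-in = 16+10 = 26
ES_Plumbing rough-in = max(EF_Foundation=16, EF_Framing=16) = 16; EF_Plumbing rough-in = 16+6 = 22
ES_HVAC install = 16; EF_HVAC install = 16+15 = 31
ES_Insulation = max(EF_Foundation=16, EF_Roofing=25, EF_Electrical rough-in=26, EF_Plumbing rough-in=22, EF_HVAC install=31) = 31; EF_Insulation = 31+12 = 43
Expected project duration μ = 43 days. Critical path: Excavation → Framing → HVAC install → Insulation.

Backward pass:
LF_Insulation = 43; LS_Insulation = 43−12 = 31
LF_HVAC install = LS_Insulation = 31; LS_HVAC install = 31−15 = 16
LF_Plumbing rough-in = LS_Insulation = 31; LS_Plumbing rough-in = 31−6 = 25
LF_Electrical rough-in = LS_Insulation = 31; LS_Electrical rough-in = 31−10 = 21
LF_Roofing = LS_Insulation = 31; LS_Roofing = 31−12 = 19
LF_Framing = min(LS_Plumbing rough-in=25, LS_HVAC install=16) = 16; LS_Framing = 16−13 = 3
LF_Foundation = min(LS_Electrical rough-in=21, LS_Plumbing rough-in=25, LS_Insulation=31) = 21; LS_Foundation = 21−3 = 18
LF_Excavation = LS_Framing = 3; LS_Excavation = 3−3 = 0
LF_Demolition = min(LS_Foundation=18, LS_Roofing=19) = 18; LS_Demolition = 18−13 = 5
Slack_Roofing = LS_Roofing − ES_Roofing = 19 − 13 = 6

6 days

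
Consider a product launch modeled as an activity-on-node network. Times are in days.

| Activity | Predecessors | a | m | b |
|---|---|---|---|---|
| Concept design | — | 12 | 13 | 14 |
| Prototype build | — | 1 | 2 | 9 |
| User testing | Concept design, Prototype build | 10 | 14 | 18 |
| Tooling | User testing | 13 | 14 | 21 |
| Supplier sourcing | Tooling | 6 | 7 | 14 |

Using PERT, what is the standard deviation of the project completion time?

te_Concept design = (12 + 4·13 + 14)/6 = 78/6 = 13; σ²_Concept design = ((14−12)/6)² = 0.111
te_Prototype build = (1 + 4·2 + 9)/6 = 18/6 = 3; σ²_Prototype build = ((9−1)/6)² = 1.778
te_User testing = (10 + 4·14 + 18)/6 = 84/6 = 14; σ²_User testing = ((18−10)/6)² = 1.778
te_Tooling = (13 + 4·14 + 21)/6 = 90/6 = 15; σ²_Tooling = ((21−13)/6)² = 1.778
te_Supplier sourcing = (6 + 4·7 + 14)/6 = 48/6 = 8; σ²_Supplier sourcing = ((14−6)/6)² = 1.778

Forward pass:
ES_Concept design = 0; EF_Concept design = 13
ES_Prototype build = 0; EF_Prototype build = 3
ES_User testing = max(EF_Concept design=13, EF_Prototype build=3) = 13; EF_User testing = 13+14 = 27
ES_Tooling = 27; EF_Tooling = 27+15 = 42
ES_Supplier sourcing = 42; EF_Supplier sourcing = 42+8 = 50
Expected project duration μ = 50 days. Critical path: Concept design → User testing → Tooling → Supplier sourcing.

Variance along critical path = 0.111 + 1.778 + 1.778 + 1.778 = 5.444
σ = √5.444 = 2.333 days

2.33 days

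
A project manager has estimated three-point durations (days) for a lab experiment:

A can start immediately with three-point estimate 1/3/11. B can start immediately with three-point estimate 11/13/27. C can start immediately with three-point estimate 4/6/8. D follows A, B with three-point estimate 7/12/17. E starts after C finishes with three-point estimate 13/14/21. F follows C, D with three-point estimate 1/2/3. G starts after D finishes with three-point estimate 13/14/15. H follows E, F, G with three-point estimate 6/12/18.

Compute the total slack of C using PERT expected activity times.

20 days

te_A = (1 + 4·3 + 11)/6 = 24/6 = 4
te_B = (11 + 4·13 + 27)/6 = 90/6 = 15
te_C = (4 + 4·6 + 8)/6 = 36/6 = 6
te_D = (7 + 4·12 + 17)/6 = 72/6 = 12
te_E = (13 + 4·14 + 21)/6 = 90/6 = 15
te_F = (1 + 4·2 + 3)/6 = 12/6 = 2
te_G = (13 + 4·14 + 15)/6 = 84/6 = 14
te_H = (6 + 4·12 + 18)/6 = 72/6 = 12

Forward pass:
ES_A = 0; EF_A = 4
ES_B = 0; EF_B = 15
ES_C = 0; EF_C = 6
ES_D = max(EF_A=4, EF_B=15) = 15; EF_D = 15+12 = 27
ES_E = 6; EF_E = 6+15 = 21
ES_F = max(EF_C=6, EF_D=27) = 27; EF_F = 27+2 = 29
ES_G = 27; EF_G = 27+14 = 41
ES_H = max(EF_E=21, EF_F=29, EF_G=41) = 41; EF_H = 41+12 = 53
Expected project duration μ = 53 days. Critical path: B → D → G → H.

Backward pass:
LF_H = 53; LS_H = 53−12 = 41
LF_G = LS_H = 41; LS_G = 41−14 = 27
LF_F = LS_H = 41; LS_F = 41−2 = 39
LF_E = LS_H = 41; LS_E = 41−15 = 26
LF_D = min(LS_F=39, LS_G=27) = 27; LS_D = 27−12 = 15
LF_C = min(LS_E=26, LS_F=39) = 26; LS_C = 26−6 = 20
LF_B = LS_D = 15; LS_B = 15−15 = 0
LF_A = LS_D = 15; LS_A = 15−4 = 11
Slack_C = LS_C − ES_C = 20 − 0 = 20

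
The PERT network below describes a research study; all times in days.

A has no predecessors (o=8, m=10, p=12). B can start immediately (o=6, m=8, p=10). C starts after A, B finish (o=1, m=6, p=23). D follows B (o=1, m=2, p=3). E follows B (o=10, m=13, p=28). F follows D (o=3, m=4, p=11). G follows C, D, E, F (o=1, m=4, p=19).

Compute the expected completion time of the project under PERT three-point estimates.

29 days

te_A = (8 + 4·10 + 12)/6 = 60/6 = 10
te_B = (6 + 4·8 + 10)/6 = 48/6 = 8
te_C = (1 + 4·6 + 23)/6 = 48/6 = 8
te_D = (1 + 4·2 + 3)/6 = 12/6 = 2
te_E = (10 + 4·13 + 28)/6 = 90/6 = 15
te_F = (3 + 4·4 + 11)/6 = 30/6 = 5
te_G = (1 + 4·4 + 19)/6 = 36/6 = 6

Forward pass:
ES_A = 0; EF_A = 10
ES_B = 0; EF_B = 8
ES_C = max(EF_A=10, EF_B=8) = 10; EF_C = 10+8 = 18
ES_D = 8; EF_D = 8+2 = 10
ES_E = 8; EF_E = 8+15 = 23
ES_F = 10; EF_F = 10+5 = 15
ES_G = max(EF_C=18, EF_D=10, EF_E=23, EF_F=15) = 23; EF_G = 23+6 = 29
Expected project duration μ = 29 days. Critical path: B → E → G.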